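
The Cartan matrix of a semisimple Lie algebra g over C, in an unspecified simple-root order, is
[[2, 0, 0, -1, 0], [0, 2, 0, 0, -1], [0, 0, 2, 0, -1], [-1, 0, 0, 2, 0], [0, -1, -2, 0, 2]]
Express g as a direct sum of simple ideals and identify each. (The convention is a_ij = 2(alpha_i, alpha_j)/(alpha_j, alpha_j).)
A_2 (sl(3)) ⊕ B_3 (so(7))

The diagram associated to this matrix has two connected components: the simple roots {alpha_1, alpha_4} form a chain of 2 nodes with single edges (A_2), and {alpha_2, alpha_3, alpha_5} form a chain of 3 nodes with a double edge at one end; the terminal node there is the unique short simple root (B_3). A semisimple Lie algebra decomposes uniquely as the direct sum of simple ideals, one per connected component of its Dynkin diagram, so g ≅ A_2 ⊕ B_3 (dimension 8 + 21 = 29).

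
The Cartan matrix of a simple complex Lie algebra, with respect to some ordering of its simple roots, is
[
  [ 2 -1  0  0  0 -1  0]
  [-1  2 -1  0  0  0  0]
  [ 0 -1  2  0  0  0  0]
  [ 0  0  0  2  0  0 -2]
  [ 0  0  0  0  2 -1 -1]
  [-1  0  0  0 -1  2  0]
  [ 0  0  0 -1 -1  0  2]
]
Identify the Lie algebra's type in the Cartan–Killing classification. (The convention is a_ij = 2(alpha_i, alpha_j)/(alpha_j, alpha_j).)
The matrix has rank 7 with 2's on the diagonal. Reading the off-diagonal entries as Dynkin edges (a single edge where a_ij = a_ji = -1; a double or triple edge where a_ij * a_ji = 2 or 3), the diagram is a chain of 7 nodes with a double edge at one end; the terminal node there is the unique long simple root (C_7). One simple-root ordering that puts it in standard form is (alpha_3, alpha_2, alpha_1, alpha_6, alpha_5, alpha_7, alpha_4). So the algebra is type C_7, i.e. sp(14).

C_7 (sp(14))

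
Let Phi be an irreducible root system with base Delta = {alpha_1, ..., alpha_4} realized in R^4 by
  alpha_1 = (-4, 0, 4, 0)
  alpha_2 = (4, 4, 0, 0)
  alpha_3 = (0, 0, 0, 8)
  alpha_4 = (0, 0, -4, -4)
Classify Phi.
C_4 (sp(8))

Compute the Cartan integers a_ij = 2(alpha_i, alpha_j)/(alpha_j, alpha_j); the resulting 4x4 Cartan matrix is
[[2, -1, 0, -1], [-1, 2, 0, 0], [0, 0, 2, -2], [-1, 0, -1, 2]].
The roots have two lengths (squared-length ratio 2:1); the short ones are alpha_{1,2,4}. The associated Dynkin diagram is a chain of 4 nodes with a double edge at one end; the terminal node there is the unique long simple root (C_4), so the type is C_4 (the algebra sp(8)).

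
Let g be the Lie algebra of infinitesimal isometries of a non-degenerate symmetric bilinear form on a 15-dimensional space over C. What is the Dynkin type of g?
B7

This is so(15) with 15 odd, which has dimension 15(15-1)/2 = 105 and rank (15-1)/2 = 7. In the classification of classical Lie algebras, the orthogonal algebra so(2n+1) in an odd number of variables has type B_n; here n = 7, so the Dynkin diagram is a chain of 7 nodes with a double edge at one end; the terminal node there is the unique short simple root (B_7). Hence the type is B_7.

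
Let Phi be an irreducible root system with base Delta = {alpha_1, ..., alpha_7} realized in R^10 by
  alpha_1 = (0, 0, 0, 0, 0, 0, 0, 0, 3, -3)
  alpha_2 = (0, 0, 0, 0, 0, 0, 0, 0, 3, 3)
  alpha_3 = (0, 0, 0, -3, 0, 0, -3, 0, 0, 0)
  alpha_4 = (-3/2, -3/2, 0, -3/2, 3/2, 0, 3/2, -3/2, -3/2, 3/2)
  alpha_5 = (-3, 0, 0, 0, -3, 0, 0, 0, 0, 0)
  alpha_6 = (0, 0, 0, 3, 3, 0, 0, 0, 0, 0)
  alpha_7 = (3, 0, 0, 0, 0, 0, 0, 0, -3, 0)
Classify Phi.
Compute the Cartan integers a_ij = 2(alpha_i, alpha_j)/(alpha_j, alpha_j); the resulting 7x7 Cartan matrix is
[[2, 0, 0, -1, 0, 0, -1], [0, 2, 0, 0, 0, 0, -1], [0, 0, 2, 0, 0, -1, 0], [-1, 0, 0, 2, 0, 0, 0], [0, 0, 0, 0, 2, -1, -1], [0, 0, -1, 0, -1, 2, 0], [-1, -1, 0, 0, -1, 0, 2]].
All simple roots have the same length, so the diagram is simply laced. The associated Dynkin diagram is a chain of 6 nodes with one extra node attached to the third node from one end (E_7), so the type is E_7.

E_7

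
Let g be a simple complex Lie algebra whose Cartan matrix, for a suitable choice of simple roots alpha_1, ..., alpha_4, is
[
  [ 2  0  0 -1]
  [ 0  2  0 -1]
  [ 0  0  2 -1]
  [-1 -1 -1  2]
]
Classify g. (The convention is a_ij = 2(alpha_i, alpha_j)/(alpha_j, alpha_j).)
type D_4

The matrix has rank 4 with 2's on the diagonal. Reading the off-diagonal entries as Dynkin edges (a single edge where a_ij = a_ji = -1; a double or triple edge where a_ij * a_ji = 2 or 3), the diagram is a chain of 2 nodes with a fork of two nodes at one end (D_4). One simple-root ordering that puts it in standard form is (alpha_2, alpha_4, alpha_1, alpha_3). So the algebra is type D_4, i.e. so(8).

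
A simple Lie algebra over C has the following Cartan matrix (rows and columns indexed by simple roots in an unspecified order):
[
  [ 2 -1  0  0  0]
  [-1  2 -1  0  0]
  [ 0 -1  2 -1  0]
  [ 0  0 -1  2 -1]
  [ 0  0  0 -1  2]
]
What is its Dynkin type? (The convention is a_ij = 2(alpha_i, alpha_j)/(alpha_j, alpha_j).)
The matrix has rank 5 with 2's on the diagonal. Reading the off-diagonal entries as Dynkin edges (a single edge where a_ij = a_ji = -1; a double or triple edge where a_ij * a_ji = 2 or 3), the diagram is a chain of 5 nodes with single edges (A_5). One simple-root ordering that puts it in standard form is (alpha_1, alpha_2, alpha_3, alpha_4, alpha_5). So the algebra is type A_5, i.e. sl(6).

A_5 (sl(6))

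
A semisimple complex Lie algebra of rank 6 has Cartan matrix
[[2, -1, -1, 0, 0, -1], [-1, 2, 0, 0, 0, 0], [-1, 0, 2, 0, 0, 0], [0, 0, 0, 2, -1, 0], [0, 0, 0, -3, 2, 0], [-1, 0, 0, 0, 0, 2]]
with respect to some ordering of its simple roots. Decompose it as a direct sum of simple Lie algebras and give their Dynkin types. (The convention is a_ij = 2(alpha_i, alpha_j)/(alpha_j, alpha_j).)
D_4 + G_2

The diagram associated to this matrix has two connected components: the simple roots {alpha_1, alpha_2, alpha_3, alpha_6} form a chain of 2 nodes with a fork of two nodes at one end (D_4), and {alpha_4, alpha_5} form two nodes joined by a triple edge (G_2). A semisimple Lie algebra decomposes uniquely as the direct sum of simple ideals, one per connected component of its Dynkin diagram, so g ≅ D_4 ⊕ G_2 (dimension 28 + 14 = 42).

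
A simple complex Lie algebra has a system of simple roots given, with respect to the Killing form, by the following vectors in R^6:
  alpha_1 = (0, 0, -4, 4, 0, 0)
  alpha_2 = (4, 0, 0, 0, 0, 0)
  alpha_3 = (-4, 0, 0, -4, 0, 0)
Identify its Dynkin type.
B_3

Compute the Cartan integers a_ij = 2(alpha_i, alpha_j)/(alpha_j, alpha_j); the resulting 3x3 Cartan matrix is
[[2, 0, -1], [0, 2, -1], [-1, -2, 2]].
The roots have two lengths (squared-length ratio 2:1); the short ones are alpha_{2}. The associated Dynkin diagram is a chain of 3 nodes with a double edge at one end; the terminal node there is the unique short simple root (B_3), so the type is B_3 (the algebra so(7)).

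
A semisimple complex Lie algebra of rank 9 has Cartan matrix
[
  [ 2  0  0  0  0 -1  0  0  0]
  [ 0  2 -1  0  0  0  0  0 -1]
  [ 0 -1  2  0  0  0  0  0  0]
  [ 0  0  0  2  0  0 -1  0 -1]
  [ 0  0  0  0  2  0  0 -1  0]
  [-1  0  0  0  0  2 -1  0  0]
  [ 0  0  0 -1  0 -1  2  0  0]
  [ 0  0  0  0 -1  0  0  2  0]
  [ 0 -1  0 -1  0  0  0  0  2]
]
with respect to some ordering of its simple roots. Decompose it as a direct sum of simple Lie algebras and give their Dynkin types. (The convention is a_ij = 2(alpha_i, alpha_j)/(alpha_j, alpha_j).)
A_2 ⊕ A_7

The diagram associated to this matrix has two connected components: the simple roots {alpha_5, alpha_8} form a chain of 2 nodes with single edges (A_2), and {alpha_1, alpha_2, alpha_3, alpha_4, alpha_6, alpha_7, alpha_9} form a chain of 7 nodes with single edges (A_7). A semisimple Lie algebra decomposes uniquely as the direct sum of simple ideals, one per connected component of its Dynkin diagram, so g ≅ A_2 ⊕ A_7 (dimension 8 + 63 = 71).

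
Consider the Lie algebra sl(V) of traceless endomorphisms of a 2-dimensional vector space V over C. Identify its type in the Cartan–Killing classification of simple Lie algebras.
A_1 (sl(2))

This is sl(2), which has dimension 2^2 - 1 = 3 and rank 2 - 1 = 1 (a Cartan subalgebra is the diagonal traceless matrices). In the classification of classical Lie algebras, the special linear algebra sl(n+1) has type A_n; here n = 1, so the Dynkin diagram is a chain of 1 nodes with single edges (A_1). Hence the type is A_1.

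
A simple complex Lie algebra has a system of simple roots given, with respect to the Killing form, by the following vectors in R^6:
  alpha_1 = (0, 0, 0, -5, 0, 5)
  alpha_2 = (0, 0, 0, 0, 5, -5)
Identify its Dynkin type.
A2

Compute the Cartan integers a_ij = 2(alpha_i, alpha_j)/(alpha_j, alpha_j); the resulting 2x2 Cartan matrix is
[[2, -1], [-1, 2]].
All simple roots have the same length, so the diagram is simply laced. The associated Dynkin diagram is a chain of 2 nodes with single edges (A_2), so the type is A_2 (the algebra sl(3)).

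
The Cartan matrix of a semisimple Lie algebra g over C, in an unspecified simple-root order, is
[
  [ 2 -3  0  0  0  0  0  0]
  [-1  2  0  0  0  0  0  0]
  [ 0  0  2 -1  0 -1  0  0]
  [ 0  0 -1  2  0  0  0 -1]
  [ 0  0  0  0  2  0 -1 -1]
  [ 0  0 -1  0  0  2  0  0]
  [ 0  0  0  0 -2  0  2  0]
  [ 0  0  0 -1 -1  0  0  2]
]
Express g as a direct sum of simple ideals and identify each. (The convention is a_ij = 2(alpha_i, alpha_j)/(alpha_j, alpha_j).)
The diagram associated to this matrix has two connected components: the simple roots {alpha_3, alpha_4, alpha_5, alpha_6, alpha_7, alpha_8} form a chain of 6 nodes with a double edge at one end; the terminal node there is the unique long simple root (C_6), and {alpha_1, alpha_2} form two nodes joined by a triple edge (G_2). A semisimple Lie algebra decomposes uniquely as the direct sum of simple ideals, one per connected component of its Dynkin diagram, so g ≅ C_6 ⊕ G_2 (dimension 78 + 14 = 92).

C_6 + G_2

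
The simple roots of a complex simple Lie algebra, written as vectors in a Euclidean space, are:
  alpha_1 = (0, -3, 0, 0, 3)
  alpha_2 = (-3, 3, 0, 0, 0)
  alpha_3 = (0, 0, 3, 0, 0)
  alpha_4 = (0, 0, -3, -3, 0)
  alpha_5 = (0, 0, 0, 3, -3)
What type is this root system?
B_5

Compute the Cartan integers a_ij = 2(alpha_i, alpha_j)/(alpha_j, alpha_j); the resulting 5x5 Cartan matrix is
[[2, -1, 0, 0, -1], [-1, 2, 0, 0, 0], [0, 0, 2, -1, 0], [0, 0, -2, 2, -1], [-1, 0, 0, -1, 2]].
The roots have two lengths (squared-length ratio 2:1); the short ones are alpha_{3}. The associated Dynkin diagram is a chain of 5 nodes with a double edge at one end; the terminal node there is the unique short simple root (B_5), so the type is B_5 (the algebra so(11)).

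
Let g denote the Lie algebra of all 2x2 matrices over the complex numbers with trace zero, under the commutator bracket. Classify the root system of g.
This is sl(2), which has dimension 2^2 - 1 = 3 and rank 2 - 1 = 1 (a Cartan subalgebra is the diagonal traceless matrices). In the classification of classical Lie algebras, the special linear algebra sl(n+1) has type A_n; here n = 1, so the Dynkin diagram is a chain of 1 nodes with single edges (A_1). Hence the type is A_1.

type A_1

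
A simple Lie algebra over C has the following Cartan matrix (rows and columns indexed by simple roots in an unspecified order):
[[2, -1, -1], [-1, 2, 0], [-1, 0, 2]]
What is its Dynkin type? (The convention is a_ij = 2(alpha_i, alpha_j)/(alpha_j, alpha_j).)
A_3 (sl(4))

The matrix has rank 3 with 2's on the diagonal. Reading the off-diagonal entries as Dynkin edges (a single edge where a_ij = a_ji = -1; a double or triple edge where a_ij * a_ji = 2 or 3), the diagram is a chain of 3 nodes with single edges (A_3). One simple-root ordering that puts it in standard form is (alpha_3, alpha_1, alpha_2). So the algebra is type A_3, i.e. sl(4).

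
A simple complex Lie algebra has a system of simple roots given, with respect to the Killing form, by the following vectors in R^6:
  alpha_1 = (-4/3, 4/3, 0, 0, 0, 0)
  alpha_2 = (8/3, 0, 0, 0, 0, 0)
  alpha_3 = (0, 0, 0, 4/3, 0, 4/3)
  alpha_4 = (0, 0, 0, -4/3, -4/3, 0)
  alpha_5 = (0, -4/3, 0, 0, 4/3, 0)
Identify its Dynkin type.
Compute the Cartan integers a_ij = 2(alpha_i, alpha_j)/(alpha_j, alpha_j); the resulting 5x5 Cartan matrix is
[[2, -1, 0, 0, -1], [-2, 2, 0, 0, 0], [0, 0, 2, -1, 0], [0, 0, -1, 2, -1], [-1, 0, 0, -1, 2]].
The roots have two lengths (squared-length ratio 2:1); the short ones are alpha_{1,3,4,5}. The associated Dynkin diagram is a chain of 5 nodes with a double edge at one end; the terminal node there is the unique long simple root (C_5), so the type is C_5 (the algebra sp(10)).

C_5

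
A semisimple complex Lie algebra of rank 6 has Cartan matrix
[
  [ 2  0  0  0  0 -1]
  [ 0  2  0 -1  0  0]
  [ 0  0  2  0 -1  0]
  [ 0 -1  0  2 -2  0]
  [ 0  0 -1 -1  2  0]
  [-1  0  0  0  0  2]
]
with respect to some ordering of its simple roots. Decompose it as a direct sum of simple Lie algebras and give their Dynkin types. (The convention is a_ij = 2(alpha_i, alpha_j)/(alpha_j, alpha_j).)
The diagram associated to this matrix has two connected components: the simple roots {alpha_1, alpha_6} form a chain of 2 nodes with single edges (A_2), and {alpha_2, alpha_3, alpha_4, alpha_5} form a chain of 4 nodes with a double edge between the middle two (F_4). A semisimple Lie algebra decomposes uniquely as the direct sum of simple ideals, one per connected component of its Dynkin diagram, so g ≅ A_2 ⊕ F_4 (dimension 8 + 52 = 60).

A2 ⊕ F4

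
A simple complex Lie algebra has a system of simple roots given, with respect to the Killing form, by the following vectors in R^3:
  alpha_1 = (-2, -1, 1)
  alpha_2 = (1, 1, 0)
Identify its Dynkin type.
G2

Compute the Cartan integers a_ij = 2(alpha_i, alpha_j)/(alpha_j, alpha_j); the resulting 2x2 Cartan matrix is
[[2, -3], [-1, 2]].
The roots have two lengths (squared-length ratio 3:1); the short ones are alpha_{2}. The associated Dynkin diagram is two nodes joined by a triple edge (G_2), so the type is G_2.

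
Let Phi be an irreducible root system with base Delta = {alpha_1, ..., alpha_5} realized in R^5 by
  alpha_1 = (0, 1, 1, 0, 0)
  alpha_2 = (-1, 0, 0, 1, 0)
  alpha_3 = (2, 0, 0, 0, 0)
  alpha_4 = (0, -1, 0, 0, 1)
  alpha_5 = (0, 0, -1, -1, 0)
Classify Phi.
C_5 (sp(10))

Compute the Cartan integers a_ij = 2(alpha_i, alpha_j)/(alpha_j, alpha_j); the resulting 5x5 Cartan matrix is
[[2, 0, 0, -1, -1], [0, 2, -1, 0, -1], [0, -2, 2, 0, 0], [-1, 0, 0, 2, 0], [-1, -1, 0, 0, 2]].
The roots have two lengths (squared-length ratio 2:1); the short ones are alpha_{1,2,4,5}. The associated Dynkin diagram is a chain of 5 nodes with a double edge at one end; the terminal node there is the unique long simple root (C_5), so the type is C_5 (the algebra sp(10)).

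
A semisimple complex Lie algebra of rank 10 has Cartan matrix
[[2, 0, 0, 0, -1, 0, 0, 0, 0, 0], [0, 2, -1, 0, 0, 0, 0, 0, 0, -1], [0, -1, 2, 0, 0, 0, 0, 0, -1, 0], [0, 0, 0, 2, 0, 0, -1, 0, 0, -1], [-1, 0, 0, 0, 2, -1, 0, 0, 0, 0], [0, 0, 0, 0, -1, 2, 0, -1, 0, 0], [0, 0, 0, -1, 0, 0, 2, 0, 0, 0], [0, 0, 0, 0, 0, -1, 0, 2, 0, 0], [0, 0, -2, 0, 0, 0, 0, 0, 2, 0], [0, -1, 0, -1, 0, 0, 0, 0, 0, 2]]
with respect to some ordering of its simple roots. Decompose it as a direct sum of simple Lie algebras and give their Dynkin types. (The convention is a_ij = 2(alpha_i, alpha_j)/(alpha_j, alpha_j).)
The diagram associated to this matrix has two connected components: the simple roots {alpha_1, alpha_5, alpha_6, alpha_8} form a chain of 4 nodes with single edges (A_4), and {alpha_2, alpha_3, alpha_4, alpha_7, alpha_9, alpha_10} form a chain of 6 nodes with a double edge at one end; the terminal node there is the unique long simple root (C_6). A semisimple Lie algebra decomposes uniquely as the direct sum of simple ideals, one per connected component of its Dynkin diagram, so g ≅ A_4 ⊕ C_6 (dimension 24 + 78 = 102).

A_4 (sl(5)) ⊕ C_6 (sp(12))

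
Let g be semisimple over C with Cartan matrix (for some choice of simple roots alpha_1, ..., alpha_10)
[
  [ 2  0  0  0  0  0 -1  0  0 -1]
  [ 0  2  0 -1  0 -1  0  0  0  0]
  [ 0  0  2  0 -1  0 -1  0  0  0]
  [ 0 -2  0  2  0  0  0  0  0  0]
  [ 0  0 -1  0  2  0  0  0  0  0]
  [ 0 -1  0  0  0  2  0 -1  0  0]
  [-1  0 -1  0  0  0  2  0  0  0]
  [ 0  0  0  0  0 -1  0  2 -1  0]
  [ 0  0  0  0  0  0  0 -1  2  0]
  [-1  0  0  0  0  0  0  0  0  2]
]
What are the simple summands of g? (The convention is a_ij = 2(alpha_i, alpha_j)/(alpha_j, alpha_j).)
A_5 (sl(6)) ⊕ C_5 (sp(10))

The diagram associated to this matrix has two connected components: the simple roots {alpha_1, alpha_3, alpha_5, alpha_7, alpha_10} form a chain of 5 nodes with single edges (A_5), and {alpha_2, alpha_4, alpha_6, alpha_8, alpha_9} form a chain of 5 nodes with a double edge at one end; the terminal node there is the unique long simple root (C_5). A semisimple Lie algebra decomposes uniquely as the direct sum of simple ideals, one per connected component of its Dynkin diagram, so g ≅ A_5 ⊕ C_5 (dimension 35 + 55 = 90).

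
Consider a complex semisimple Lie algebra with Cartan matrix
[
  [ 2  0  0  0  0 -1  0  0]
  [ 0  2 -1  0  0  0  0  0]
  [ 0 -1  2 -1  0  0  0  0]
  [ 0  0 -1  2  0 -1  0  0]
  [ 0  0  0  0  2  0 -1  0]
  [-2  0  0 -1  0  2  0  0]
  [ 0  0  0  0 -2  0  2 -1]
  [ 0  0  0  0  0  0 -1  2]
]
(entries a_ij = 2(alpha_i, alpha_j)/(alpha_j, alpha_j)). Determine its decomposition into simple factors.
B_3 (so(7)) + B_5 (so(11))

The diagram associated to this matrix has two connected components: the simple roots {alpha_5, alpha_7, alpha_8} form a chain of 3 nodes with a double edge at one end; the terminal node there is the unique short simple root (B_3), and {alpha_1, alpha_2, alpha_3, alpha_4, alpha_6} form a chain of 5 nodes with a double edge at one end; the terminal node there is the unique short simple root (B_5). A semisimple Lie algebra decomposes uniquely as the direct sum of simple ideals, one per connected component of its Dynkin diagram, so g ≅ B_3 ⊕ B_5 (dimension 21 + 55 = 76).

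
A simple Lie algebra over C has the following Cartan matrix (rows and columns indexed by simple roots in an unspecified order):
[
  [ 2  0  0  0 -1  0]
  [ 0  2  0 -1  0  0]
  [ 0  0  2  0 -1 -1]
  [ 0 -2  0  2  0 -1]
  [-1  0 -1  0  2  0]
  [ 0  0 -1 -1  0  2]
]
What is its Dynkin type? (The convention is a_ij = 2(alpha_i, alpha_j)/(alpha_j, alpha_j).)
The matrix has rank 6 with 2's on the diagonal. Reading the off-diagonal entries as Dynkin edges (a single edge where a_ij = a_ji = -1; a double or triple edge where a_ij * a_ji = 2 or 3), the diagram is a chain of 6 nodes with a double edge at one end; the terminal node there is the unique short simple root (B_6). One simple-root ordering that puts it in standard form is (alpha_1, alpha_5, alpha_3, alpha_6, alpha_4, alpha_2). So the algebra is type B_6, i.e. so(13).

B_6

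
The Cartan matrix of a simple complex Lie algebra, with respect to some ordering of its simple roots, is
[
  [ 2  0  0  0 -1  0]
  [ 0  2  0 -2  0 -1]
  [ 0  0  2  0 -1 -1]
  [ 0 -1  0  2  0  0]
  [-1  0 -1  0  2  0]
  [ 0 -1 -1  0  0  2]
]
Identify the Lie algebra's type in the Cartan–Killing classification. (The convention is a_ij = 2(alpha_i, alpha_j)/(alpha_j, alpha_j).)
The matrix has rank 6 with 2's on the diagonal. Reading the off-diagonal entries as Dynkin edges (a single edge where a_ij = a_ji = -1; a double or triple edge where a_ij * a_ji = 2 or 3), the diagram is a chain of 6 nodes with a double edge at one end; the terminal node there is the unique short simple root (B_6). One simple-root ordering that puts it in standard form is (alpha_1, alpha_5, alpha_3, alpha_6, alpha_2, alpha_4). So the algebra is type B_6, i.e. so(13).

type B_6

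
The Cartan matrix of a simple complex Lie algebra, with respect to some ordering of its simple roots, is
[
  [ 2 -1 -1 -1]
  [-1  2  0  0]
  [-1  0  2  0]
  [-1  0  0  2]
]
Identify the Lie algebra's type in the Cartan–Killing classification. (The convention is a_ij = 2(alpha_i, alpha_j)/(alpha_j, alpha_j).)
The matrix has rank 4 with 2's on the diagonal. Reading the off-diagonal entries as Dynkin edges (a single edge where a_ij = a_ji = -1; a double or triple edge where a_ij * a_ji = 2 or 3), the diagram is a chain of 2 nodes with a fork of two nodes at one end (D_4). One simple-root ordering that puts it in standard form is (alpha_2, alpha_1, alpha_4, alpha_3). So the algebra is type D_4, i.e. so(8).

D_4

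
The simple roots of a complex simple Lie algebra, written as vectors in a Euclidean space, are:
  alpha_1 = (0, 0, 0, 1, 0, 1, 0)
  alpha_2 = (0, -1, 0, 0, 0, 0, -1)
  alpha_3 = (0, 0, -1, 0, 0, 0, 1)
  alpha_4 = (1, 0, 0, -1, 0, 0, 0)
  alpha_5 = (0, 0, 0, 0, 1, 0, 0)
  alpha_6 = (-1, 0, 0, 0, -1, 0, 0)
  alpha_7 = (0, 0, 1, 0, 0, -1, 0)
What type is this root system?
Compute the Cartan integers a_ij = 2(alpha_i, alpha_j)/(alpha_j, alpha_j); the resulting 7x7 Cartan matrix is
[[2, 0, 0, -1, 0, 0, -1], [0, 2, -1, 0, 0, 0, 0], [0, -1, 2, 0, 0, 0, -1], [-1, 0, 0, 2, 0, -1, 0], [0, 0, 0, 0, 2, -1, 0], [0, 0, 0, -1, -2, 2, 0], [-1, 0, -1, 0, 0, 0, 2]].
The roots have two lengths (squared-length ratio 2:1); the short ones are alpha_{5}. The associated Dynkin diagram is a chain of 7 nodes with a double edge at one end; the terminal node there is the unique short simple root (B_7), so the type is B_7 (the algebra so(15)).

B7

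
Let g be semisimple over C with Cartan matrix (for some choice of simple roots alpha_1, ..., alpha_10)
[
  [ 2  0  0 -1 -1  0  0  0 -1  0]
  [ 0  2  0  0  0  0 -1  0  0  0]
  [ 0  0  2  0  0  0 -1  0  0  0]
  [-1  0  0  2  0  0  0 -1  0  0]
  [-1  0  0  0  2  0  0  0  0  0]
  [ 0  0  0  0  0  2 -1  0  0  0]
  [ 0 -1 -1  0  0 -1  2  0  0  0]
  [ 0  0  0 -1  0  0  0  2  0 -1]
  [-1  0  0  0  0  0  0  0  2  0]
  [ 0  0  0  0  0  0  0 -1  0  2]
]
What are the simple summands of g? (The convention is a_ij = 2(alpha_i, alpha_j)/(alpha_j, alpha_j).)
The diagram associated to this matrix has two connected components: the simple roots {alpha_2, alpha_3, alpha_6, alpha_7} form a chain of 2 nodes with a fork of two nodes at one end (D_4), and {alpha_1, alpha_4, alpha_5, alpha_8, alpha_9, alpha_10} form a chain of 4 nodes with a fork of two nodes at one end (D_6). A semisimple Lie algebra decomposes uniquely as the direct sum of simple ideals, one per connected component of its Dynkin diagram, so g ≅ D_4 ⊕ D_6 (dimension 28 + 66 = 94).

D4 ⊕ D6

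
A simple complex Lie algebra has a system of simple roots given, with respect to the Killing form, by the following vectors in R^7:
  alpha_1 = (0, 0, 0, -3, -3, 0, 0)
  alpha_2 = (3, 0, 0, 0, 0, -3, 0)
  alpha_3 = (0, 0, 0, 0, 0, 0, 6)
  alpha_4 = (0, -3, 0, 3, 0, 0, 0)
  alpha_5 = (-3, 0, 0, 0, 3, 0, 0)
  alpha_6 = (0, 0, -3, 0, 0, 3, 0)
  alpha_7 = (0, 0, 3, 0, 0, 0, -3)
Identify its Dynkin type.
Compute the Cartan integers a_ij = 2(alpha_i, alpha_j)/(alpha_j, alpha_j); the resulting 7x7 Cartan matrix is
[[2, 0, 0, -1, -1, 0, 0], [0, 2, 0, 0, -1, -1, 0], [0, 0, 2, 0, 0, 0, -2], [-1, 0, 0, 2, 0, 0, 0], [-1, -1, 0, 0, 2, 0, 0], [0, -1, 0, 0, 0, 2, -1], [0, 0, -1, 0, 0, -1, 2]].
The roots have two lengths (squared-length ratio 2:1); the short ones are alpha_{1,2,4,5,6,7}. The associated Dynkin diagram is a chain of 7 nodes with a double edge at one end; the terminal node there is the unique long simple root (C_7), so the type is C_7 (the algebra sp(14)).

C_7 (sp(14))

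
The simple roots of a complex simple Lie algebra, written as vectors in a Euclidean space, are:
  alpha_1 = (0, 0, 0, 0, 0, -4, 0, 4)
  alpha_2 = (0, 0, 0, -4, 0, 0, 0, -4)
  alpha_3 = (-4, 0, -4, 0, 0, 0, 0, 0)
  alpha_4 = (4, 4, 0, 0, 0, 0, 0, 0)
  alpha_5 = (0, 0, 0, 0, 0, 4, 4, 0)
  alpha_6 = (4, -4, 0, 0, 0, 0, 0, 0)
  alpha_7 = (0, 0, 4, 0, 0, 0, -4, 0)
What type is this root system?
Compute the Cartan integers a_ij = 2(alpha_i, alpha_j)/(alpha_j, alpha_j); the resulting 7x7 Cartan matrix is
[[2, -1, 0, 0, -1, 0, 0], [-1, 2, 0, 0, 0, 0, 0], [0, 0, 2, -1, 0, -1, -1], [0, 0, -1, 2, 0, 0, 0], [-1, 0, 0, 0, 2, 0, -1], [0, 0, -1, 0, 0, 2, 0], [0, 0, -1, 0, -1, 0, 2]].
All simple roots have the same length, so the diagram is simply laced. The associated Dynkin diagram is a chain of 5 nodes with a fork of two nodes at one end (D_7), so the type is D_7 (the algebra so(14)).

D_7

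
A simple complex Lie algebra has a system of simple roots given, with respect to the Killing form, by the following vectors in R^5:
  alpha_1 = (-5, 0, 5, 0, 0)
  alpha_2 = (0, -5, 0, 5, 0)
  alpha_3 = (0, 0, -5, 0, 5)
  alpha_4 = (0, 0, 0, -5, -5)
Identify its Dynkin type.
A4

Compute the Cartan integers a_ij = 2(alpha_i, alpha_j)/(alpha_j, alpha_j); the resulting 4x4 Cartan matrix is
[[2, 0, -1, 0], [0, 2, 0, -1], [-1, 0, 2, -1], [0, -1, -1, 2]].
All simple roots have the same length, so the diagram is simply laced. The associated Dynkin diagram is a chain of 4 nodes with single edges (A_4), so the type is A_4 (the algebra sl(5)).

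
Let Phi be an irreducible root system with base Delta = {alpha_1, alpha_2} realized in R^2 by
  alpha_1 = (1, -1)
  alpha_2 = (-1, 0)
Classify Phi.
type B_2

Compute the Cartan integers a_ij = 2(alpha_i, alpha_j)/(alpha_j, alpha_j); the resulting 2x2 Cartan matrix is
[[2, -2], [-1, 2]].
The roots have two lengths (squared-length ratio 2:1); the short ones are alpha_{2}. The associated Dynkin diagram is a chain of 2 nodes with a double edge at one end; the terminal node there is the unique short simple root (B_2), so the type is B_2 (the algebra so(5)).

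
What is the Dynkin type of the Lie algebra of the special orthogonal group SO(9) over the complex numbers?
B_4 (so(9))

This is so(9) with 9 odd, which has dimension 9(9-1)/2 = 36 and rank (9-1)/2 = 4. In the classification of classical Lie algebras, the orthogonal algebra so(2n+1) in an odd number of variables has type B_n; here n = 4, so the Dynkin diagram is a chain of 4 nodes with a double edge at one end; the terminal node there is the unique short simple root (B_4). Hence the type is B_4.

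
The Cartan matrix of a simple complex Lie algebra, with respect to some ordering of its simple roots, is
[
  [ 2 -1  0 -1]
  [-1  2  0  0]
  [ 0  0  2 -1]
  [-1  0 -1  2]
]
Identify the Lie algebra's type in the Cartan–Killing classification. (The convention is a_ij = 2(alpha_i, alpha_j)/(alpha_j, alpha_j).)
type A_4

The matrix has rank 4 with 2's on the diagonal. Reading the off-diagonal entries as Dynkin edges (a single edge where a_ij = a_ji = -1; a double or triple edge where a_ij * a_ji = 2 or 3), the diagram is a chain of 4 nodes with single edges (A_4). One simple-root ordering that puts it in standard form is (alpha_2, alpha_1, alpha_4, alpha_3). So the algebra is type A_4, i.e. sl(5).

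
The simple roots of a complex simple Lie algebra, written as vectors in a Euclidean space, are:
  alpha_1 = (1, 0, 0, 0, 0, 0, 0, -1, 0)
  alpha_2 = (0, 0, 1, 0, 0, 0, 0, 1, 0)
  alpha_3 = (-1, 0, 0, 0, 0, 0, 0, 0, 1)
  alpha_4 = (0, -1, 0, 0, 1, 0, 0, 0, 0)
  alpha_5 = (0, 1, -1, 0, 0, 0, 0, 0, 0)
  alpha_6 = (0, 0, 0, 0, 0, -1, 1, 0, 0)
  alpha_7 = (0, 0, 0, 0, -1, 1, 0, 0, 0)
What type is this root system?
Compute the Cartan integers a_ij = 2(alpha_i, alpha_j)/(alpha_j, alpha_j); the resulting 7x7 Cartan matrix is
[[2, -1, -1, 0, 0, 0, 0], [-1, 2, 0, 0, -1, 0, 0], [-1, 0, 2, 0, 0, 0, 0], [0, 0, 0, 2, -1, 0, -1], [0, -1, 0, -1, 2, 0, 0], [0, 0, 0, 0, 0, 2, -1], [0, 0, 0, -1, 0, -1, 2]].
All simple roots have the same length, so the diagram is simply laced. The associated Dynkin diagram is a chain of 7 nodes with single edges (A_7), so the type is A_7 (the algebra sl(8)).

type A_7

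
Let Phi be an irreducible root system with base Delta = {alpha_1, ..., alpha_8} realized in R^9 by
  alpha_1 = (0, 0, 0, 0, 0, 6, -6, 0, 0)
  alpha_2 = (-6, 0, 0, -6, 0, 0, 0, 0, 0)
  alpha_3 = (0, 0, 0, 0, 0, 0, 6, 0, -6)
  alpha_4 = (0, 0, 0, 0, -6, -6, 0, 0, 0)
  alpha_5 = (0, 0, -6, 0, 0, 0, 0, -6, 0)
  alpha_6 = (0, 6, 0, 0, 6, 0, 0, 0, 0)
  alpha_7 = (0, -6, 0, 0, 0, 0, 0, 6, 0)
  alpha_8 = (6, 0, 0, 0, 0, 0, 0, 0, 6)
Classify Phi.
type A_8

Compute the Cartan integers a_ij = 2(alpha_i, alpha_j)/(alpha_j, alpha_j); the resulting 8x8 Cartan matrix is
[[2, 0, -1, -1, 0, 0, 0, 0], [0, 2, 0, 0, 0, 0, 0, -1], [-1, 0, 2, 0, 0, 0, 0, -1], [-1, 0, 0, 2, 0, -1, 0, 0], [0, 0, 0, 0, 2, 0, -1, 0], [0, 0, 0, -1, 0, 2, -1, 0], [0, 0, 0, 0, -1, -1, 2, 0], [0, -1, -1, 0, 0, 0, 0, 2]].
All simple roots have the same length, so the diagram is simply laced. The associated Dynkin diagram is a chain of 8 nodes with single edges (A_8), so the type is A_8 (the algebra sl(9)).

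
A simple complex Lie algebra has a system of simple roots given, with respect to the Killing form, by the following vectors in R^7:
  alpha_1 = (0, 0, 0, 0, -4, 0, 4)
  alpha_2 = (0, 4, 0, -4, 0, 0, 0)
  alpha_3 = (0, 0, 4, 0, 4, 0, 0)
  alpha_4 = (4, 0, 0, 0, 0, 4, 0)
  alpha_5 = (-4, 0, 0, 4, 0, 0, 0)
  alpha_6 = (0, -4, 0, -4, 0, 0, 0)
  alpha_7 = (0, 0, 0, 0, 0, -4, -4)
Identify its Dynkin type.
Compute the Cartan integers a_ij = 2(alpha_i, alpha_j)/(alpha_j, alpha_j); the resulting 7x7 Cartan matrix is
[[2, 0, -1, 0, 0, 0, -1], [0, 2, 0, 0, -1, 0, 0], [-1, 0, 2, 0, 0, 0, 0], [0, 0, 0, 2, -1, 0, -1], [0, -1, 0, -1, 2, -1, 0], [0, 0, 0, 0, -1, 2, 0], [-1, 0, 0, -1, 0, 0, 2]].
All simple roots have the same length, so the diagram is simply laced. The associated Dynkin diagram is a chain of 5 nodes with a fork of two nodes at one end (D_7), so the type is D_7 (the algebra so(14)).

D_7 (so(14))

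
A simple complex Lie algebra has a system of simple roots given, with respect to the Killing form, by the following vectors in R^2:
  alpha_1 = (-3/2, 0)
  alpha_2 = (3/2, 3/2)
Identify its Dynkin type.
Compute the Cartan integers a_ij = 2(alpha_i, alpha_j)/(alpha_j, alpha_j); the resulting 2x2 Cartan matrix is
[[2, -1], [-2, 2]].
The roots have two lengths (squared-length ratio 2:1); the short ones are alpha_{1}. The associated Dynkin diagram is a chain of 2 nodes with a double edge at one end; the terminal node there is the unique short simple root (B_2), so the type is B_2 (the algebra so(5)).

B_2 (so(5))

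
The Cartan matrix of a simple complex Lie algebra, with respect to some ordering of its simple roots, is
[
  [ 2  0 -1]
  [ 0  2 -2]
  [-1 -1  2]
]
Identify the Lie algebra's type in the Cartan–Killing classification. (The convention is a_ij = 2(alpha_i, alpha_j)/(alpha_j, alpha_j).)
C_3

The matrix has rank 3 with 2's on the diagonal. Reading the off-diagonal entries as Dynkin edges (a single edge where a_ij = a_ji = -1; a double or triple edge where a_ij * a_ji = 2 or 3), the diagram is a chain of 3 nodes with a double edge at one end; the terminal node there is the unique long simple root (C_3). One simple-root ordering that puts it in standard form is (alpha_1, alpha_3, alpha_2). So the algebra is type C_3, i.e. sp(6).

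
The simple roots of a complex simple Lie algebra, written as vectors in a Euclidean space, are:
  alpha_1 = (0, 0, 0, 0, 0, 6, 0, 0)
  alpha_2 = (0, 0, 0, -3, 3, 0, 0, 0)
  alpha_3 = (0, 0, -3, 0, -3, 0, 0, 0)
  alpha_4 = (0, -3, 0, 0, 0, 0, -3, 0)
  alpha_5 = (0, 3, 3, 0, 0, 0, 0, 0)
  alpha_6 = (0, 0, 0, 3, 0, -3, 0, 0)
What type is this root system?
C_6 (sp(12))

Compute the Cartan integers a_ij = 2(alpha_i, alpha_j)/(alpha_j, alpha_j); the resulting 6x6 Cartan matrix is
[[2, 0, 0, 0, 0, -2], [0, 2, -1, 0, 0, -1], [0, -1, 2, 0, -1, 0], [0, 0, 0, 2, -1, 0], [0, 0, -1, -1, 2, 0], [-1, -1, 0, 0, 0, 2]].
The roots have two lengths (squared-length ratio 2:1); the short ones are alpha_{2,3,4,5,6}. The associated Dynkin diagram is a chain of 6 nodes with a double edge at one end; the terminal node there is the unique long simple root (C_6), so the type is C_6 (the algebra sp(12)).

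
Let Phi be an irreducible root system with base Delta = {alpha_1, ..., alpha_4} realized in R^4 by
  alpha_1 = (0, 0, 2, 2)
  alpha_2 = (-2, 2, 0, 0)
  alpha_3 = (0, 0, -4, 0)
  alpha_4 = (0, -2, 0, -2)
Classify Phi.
type C_4

Compute the Cartan integers a_ij = 2(alpha_i, alpha_j)/(alpha_j, alpha_j); the resulting 4x4 Cartan matrix is
[[2, 0, -1, -1], [0, 2, 0, -1], [-2, 0, 2, 0], [-1, -1, 0, 2]].
The roots have two lengths (squared-length ratio 2:1); the short ones are alpha_{1,2,4}. The associated Dynkin diagram is a chain of 4 nodes with a double edge at one end; the terminal node there is the unique long simple root (C_4), so the type is C_4 (the algebra sp(8)).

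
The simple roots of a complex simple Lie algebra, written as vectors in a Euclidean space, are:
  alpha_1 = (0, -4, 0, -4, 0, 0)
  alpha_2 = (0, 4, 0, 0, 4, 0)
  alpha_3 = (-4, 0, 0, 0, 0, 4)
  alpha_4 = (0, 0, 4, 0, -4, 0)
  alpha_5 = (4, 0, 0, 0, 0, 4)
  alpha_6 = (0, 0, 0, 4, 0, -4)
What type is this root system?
Compute the Cartan integers a_ij = 2(alpha_i, alpha_j)/(alpha_j, alpha_j); the resulting 6x6 Cartan matrix is
[[2, -1, 0, 0, 0, -1], [-1, 2, 0, -1, 0, 0], [0, 0, 2, 0, 0, -1], [0, -1, 0, 2, 0, 0], [0, 0, 0, 0, 2, -1], [-1, 0, -1, 0, -1, 2]].
All simple roots have the same length, so the diagram is simply laced. The associated Dynkin diagram is a chain of 4 nodes with a fork of two nodes at one end (D_6), so the type is D_6 (the algebra so(12)).

type D_6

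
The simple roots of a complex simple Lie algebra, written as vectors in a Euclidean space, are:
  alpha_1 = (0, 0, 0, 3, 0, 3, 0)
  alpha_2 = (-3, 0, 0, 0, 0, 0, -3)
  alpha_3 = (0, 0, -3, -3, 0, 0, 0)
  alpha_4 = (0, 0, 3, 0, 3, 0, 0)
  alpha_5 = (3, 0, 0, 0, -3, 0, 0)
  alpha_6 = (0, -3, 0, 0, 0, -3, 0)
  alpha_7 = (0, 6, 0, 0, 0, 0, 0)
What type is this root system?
Compute the Cartan integers a_ij = 2(alpha_i, alpha_j)/(alpha_j, alpha_j); the resulting 7x7 Cartan matrix is
[[2, 0, -1, 0, 0, -1, 0], [0, 2, 0, 0, -1, 0, 0], [-1, 0, 2, -1, 0, 0, 0], [0, 0, -1, 2, -1, 0, 0], [0, -1, 0, -1, 2, 0, 0], [-1, 0, 0, 0, 0, 2, -1], [0, 0, 0, 0, 0, -2, 2]].
The roots have two lengths (squared-length ratio 2:1); the short ones are alpha_{1,2,3,4,5,6}. The associated Dynkin diagram is a chain of 7 nodes with a double edge at one end; the terminal node there is the unique long simple root (C_7), so the type is C_7 (the algebra sp(14)).

C7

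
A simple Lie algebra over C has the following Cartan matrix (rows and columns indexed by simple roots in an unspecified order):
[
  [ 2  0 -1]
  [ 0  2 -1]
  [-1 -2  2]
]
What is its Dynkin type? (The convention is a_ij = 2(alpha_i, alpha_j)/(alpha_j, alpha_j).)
The matrix has rank 3 with 2's on the diagonal. Reading the off-diagonal entries as Dynkin edges (a single edge where a_ij = a_ji = -1; a double or triple edge where a_ij * a_ji = 2 or 3), the diagram is a chain of 3 nodes with a double edge at one end; the terminal node there is the unique short simple root (B_3). One simple-root ordering that puts it in standard form is (alpha_1, alpha_3, alpha_2). So the algebra is type B_3, i.e. so(7).

B3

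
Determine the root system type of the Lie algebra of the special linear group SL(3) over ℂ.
This is sl(3), which has dimension 3^2 - 1 = 8 and rank 3 - 1 = 2 (a Cartan subalgebra is the diagonal traceless matrices). In the classification of classical Lie algebras, the special linear algebra sl(n+1) has type A_n; here n = 2, so the Dynkin diagram is a chain of 2 nodes with single edges (A_2). Hence the type is A_2.

A_2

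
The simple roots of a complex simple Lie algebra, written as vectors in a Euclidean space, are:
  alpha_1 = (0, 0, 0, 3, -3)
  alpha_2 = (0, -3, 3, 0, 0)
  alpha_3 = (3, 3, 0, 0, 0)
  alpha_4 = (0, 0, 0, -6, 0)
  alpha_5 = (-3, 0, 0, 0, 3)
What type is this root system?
Compute the Cartan integers a_ij = 2(alpha_i, alpha_j)/(alpha_j, alpha_j); the resulting 5x5 Cartan matrix is
[[2, 0, 0, -1, -1], [0, 2, -1, 0, 0], [0, -1, 2, 0, -1], [-2, 0, 0, 2, 0], [-1, 0, -1, 0, 2]].
The roots have two lengths (squared-length ratio 2:1); the short ones are alpha_{1,2,3,5}. The associated Dynkin diagram is a chain of 5 nodes with a double edge at one end; the terminal node there is the unique long simple root (C_5), so the type is C_5 (the algebra sp(10)).

C5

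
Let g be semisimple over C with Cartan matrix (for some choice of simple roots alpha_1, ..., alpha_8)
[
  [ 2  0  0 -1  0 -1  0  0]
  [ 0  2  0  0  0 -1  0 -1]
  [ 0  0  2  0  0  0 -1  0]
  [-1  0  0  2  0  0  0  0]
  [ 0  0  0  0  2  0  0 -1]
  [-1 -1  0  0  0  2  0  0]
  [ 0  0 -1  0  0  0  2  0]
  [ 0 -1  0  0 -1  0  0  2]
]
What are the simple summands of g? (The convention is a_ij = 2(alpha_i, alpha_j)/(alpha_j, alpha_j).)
A2 ⊕ A6

The diagram associated to this matrix has two connected components: the simple roots {alpha_3, alpha_7} form a chain of 2 nodes with single edges (A_2), and {alpha_1, alpha_2, alpha_4, alpha_5, alpha_6, alpha_8} form a chain of 6 nodes with single edges (A_6). A semisimple Lie algebra decomposes uniquely as the direct sum of simple ideals, one per connected component of its Dynkin diagram, so g ≅ A_2 ⊕ A_6 (dimension 8 + 48 = 56).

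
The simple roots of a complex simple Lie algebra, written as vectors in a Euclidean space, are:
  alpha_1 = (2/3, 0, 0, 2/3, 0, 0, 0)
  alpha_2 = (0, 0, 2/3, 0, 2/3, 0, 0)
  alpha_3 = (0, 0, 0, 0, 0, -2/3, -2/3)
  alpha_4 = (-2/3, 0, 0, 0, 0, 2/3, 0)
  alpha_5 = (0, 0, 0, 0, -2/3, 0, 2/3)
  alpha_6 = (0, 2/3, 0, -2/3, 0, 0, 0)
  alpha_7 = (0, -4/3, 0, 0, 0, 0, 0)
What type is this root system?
C_7 (sp(14))

Compute the Cartan integers a_ij = 2(alpha_i, alpha_j)/(alpha_j, alpha_j); the resulting 7x7 Cartan matrix is
[[2, 0, 0, -1, 0, -1, 0], [0, 2, 0, 0, -1, 0, 0], [0, 0, 2, -1, -1, 0, 0], [-1, 0, -1, 2, 0, 0, 0], [0, -1, -1, 0, 2, 0, 0], [-1, 0, 0, 0, 0, 2, -1], [0, 0, 0, 0, 0, -2, 2]].
The roots have two lengths (squared-length ratio 2:1); the short ones are alpha_{1,2,3,4,5,6}. The associated Dynkin diagram is a chain of 7 nodes with a double edge at one end; the terminal node there is the unique long simple root (C_7), so the type is C_7 (the algebra sp(14)).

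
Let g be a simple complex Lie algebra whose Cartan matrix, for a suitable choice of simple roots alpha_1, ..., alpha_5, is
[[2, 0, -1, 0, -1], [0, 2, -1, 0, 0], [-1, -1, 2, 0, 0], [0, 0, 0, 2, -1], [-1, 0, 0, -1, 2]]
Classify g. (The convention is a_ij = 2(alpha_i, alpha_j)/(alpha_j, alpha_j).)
A_5

The matrix has rank 5 with 2's on the diagonal. Reading the off-diagonal entries as Dynkin edges (a single edge where a_ij = a_ji = -1; a double or triple edge where a_ij * a_ji = 2 or 3), the diagram is a chain of 5 nodes with single edges (A_5). One simple-root ordering that puts it in standard form is (alpha_4, alpha_5, alpha_1, alpha_3, alpha_2). So the algebra is type A_5, i.e. sl(6).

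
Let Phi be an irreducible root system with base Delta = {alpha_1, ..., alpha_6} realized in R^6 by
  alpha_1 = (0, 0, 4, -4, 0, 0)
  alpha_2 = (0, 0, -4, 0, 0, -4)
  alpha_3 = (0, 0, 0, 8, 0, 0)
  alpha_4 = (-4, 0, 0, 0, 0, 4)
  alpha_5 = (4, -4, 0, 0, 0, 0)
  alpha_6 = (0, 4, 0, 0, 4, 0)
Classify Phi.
C6

Compute the Cartan integers a_ij = 2(alpha_i, alpha_j)/(alpha_j, alpha_j); the resulting 6x6 Cartan matrix is
[[2, -1, -1, 0, 0, 0], [-1, 2, 0, -1, 0, 0], [-2, 0, 2, 0, 0, 0], [0, -1, 0, 2, -1, 0], [0, 0, 0, -1, 2, -1], [0, 0, 0, 0, -1, 2]].
The roots have two lengths (squared-length ratio 2:1); the short ones are alpha_{1,2,4,5,6}. The associated Dynkin diagram is a chain of 6 nodes with a double edge at one end; the terminal node there is the unique long simple root (C_6), so the type is C_6 (the algebra sp(12)).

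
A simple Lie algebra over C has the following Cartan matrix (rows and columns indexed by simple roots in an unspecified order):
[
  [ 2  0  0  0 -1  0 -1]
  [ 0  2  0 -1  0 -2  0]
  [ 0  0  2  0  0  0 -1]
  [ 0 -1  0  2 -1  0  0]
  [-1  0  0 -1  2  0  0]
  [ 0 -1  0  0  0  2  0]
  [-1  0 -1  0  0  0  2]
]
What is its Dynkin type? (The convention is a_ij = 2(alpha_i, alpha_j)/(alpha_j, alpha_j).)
The matrix has rank 7 with 2's on the diagonal. Reading the off-diagonal entries as Dynkin edges (a single edge where a_ij = a_ji = -1; a double or triple edge where a_ij * a_ji = 2 or 3), the diagram is a chain of 7 nodes with a double edge at one end; the terminal node there is the unique short simple root (B_7). One simple-root ordering that puts it in standard form is (alpha_3, alpha_7, alpha_1, alpha_5, alpha_4, alpha_2, alpha_6). So the algebra is type B_7, i.e. so(15).

B_7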